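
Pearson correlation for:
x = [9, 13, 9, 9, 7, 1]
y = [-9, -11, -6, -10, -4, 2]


n=6, Σx=48, Σy=-38, Σxy=-394, Σx²=462, Σy²=358
r = (6×(-394) - 48×(-38))/√((6×462 - 48²)(6×358 - (-38)²))
= -540/√(468×704) = -540/√329472 ≈ -540/573.9965 ≈ -0.9408

r ≈ -0.9408


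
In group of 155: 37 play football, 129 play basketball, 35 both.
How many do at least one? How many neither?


|A∪B| = 37+129-35 = 131
Neither = 155-131 = 24

At least one: 131; Neither: 24


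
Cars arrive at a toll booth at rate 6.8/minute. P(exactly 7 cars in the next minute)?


Poisson(λ=6.8): P(X=7) = e^(-λ)×λ^k/k!
= e^(-6.8) × 6.8^7 / 7!
≈ 0.001113775148 × 672298.881843 / 5040 ≈ 0.148569

P(X=7) ≈ 0.148569 ≈ 14.86%


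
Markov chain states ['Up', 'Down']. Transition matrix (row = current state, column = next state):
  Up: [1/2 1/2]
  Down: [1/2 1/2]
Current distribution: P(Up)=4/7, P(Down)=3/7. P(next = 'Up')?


P(next=Up) = Σᵢ P(now=i)×P(i→Up)
= 4/7×1/2 + 3/7×1/2
= 2/7 + 3/14 = 1/2

P = 1/2 ≈ 0.5000


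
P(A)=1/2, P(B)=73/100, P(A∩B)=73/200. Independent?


P(A)×P(B) = 73/200
P(A∩B) = 73/200
Equal ✓ → Independent

Yes, independent


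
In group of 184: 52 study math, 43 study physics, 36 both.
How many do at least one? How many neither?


|A∪B| = 52+43-36 = 59
Neither = 184-59 = 125

At least one: 59; Neither: 125


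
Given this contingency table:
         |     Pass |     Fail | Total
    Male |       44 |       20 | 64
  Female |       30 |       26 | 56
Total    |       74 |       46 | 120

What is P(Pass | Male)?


P(Pass | Male) = 44/(44+20) = 44/64 = 11/16

P(Pass|Male) = 11/16 ≈ 68.75%


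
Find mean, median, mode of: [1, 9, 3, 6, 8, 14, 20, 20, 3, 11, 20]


Sorted: [1, 3, 3, 6, 8, 9, 11, 14, 20, 20, 20]
Mean = 115/11
Median = 9
Freq: {1: 1, 9: 1, 3: 2, 6: 1, 8: 1, 14: 1, 20: 3, 11: 1}
Mode: [20]

Mean=115/11, Median=9, Mode=20


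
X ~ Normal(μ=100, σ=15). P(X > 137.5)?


z = (137.5-100)/15 = 2.5
P(X > 137.5) = 1 - P(Z ≤ 2.5) = 1 - 0.9938 = 0.0062

P(X > 137.5) ≈ 0.0062


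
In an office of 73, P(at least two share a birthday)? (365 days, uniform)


P(all different) = Π(365-i)/365 for i=0..72
= 0.000439
P(match) = 1 - 0.000439 = 0.999561

P ≈ 0.9996 ≈ 99.96%


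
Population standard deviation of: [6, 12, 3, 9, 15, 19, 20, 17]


Mean = 101/8
  (6-101/8)²=2809/64
  (12-101/8)²=25/64
  (3-101/8)²=5929/64
  (9-101/8)²=841/64
  (15-101/8)²=361/64
  (19-101/8)²=2601/64
  (20-101/8)²=3481/64
  (17-101/8)²=1225/64
Σ(x-μ)² = 2159/8
σ² = (2159/8)/8 = 2159/64

σ = √(2159/64) ≈ 5.8081


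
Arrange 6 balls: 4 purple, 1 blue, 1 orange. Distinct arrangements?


6!/(4!×1!×1!) = 30

30


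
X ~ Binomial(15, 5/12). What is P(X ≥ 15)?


P(X ≥ 15) = Σ P(X=i) for i=15..15
P(X=15) = 30517578125/15407021574586368
Sum = 30517578125/15407021574586368

P(X ≥ 15) = 30517578125/15407021574586368 ≈ 0.00%


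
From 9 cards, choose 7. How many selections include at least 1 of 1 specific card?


Complement: C(9,7) - C(8,7) = 36 - 8 = 28

28


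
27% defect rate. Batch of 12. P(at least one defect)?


P(all good) = (73/100)^12 = 22902048046490258711521/1000000000000000000000000
P(≥1 defect) = 977097951953509741288479/1000000000000000000000000

P = 977097951953509741288479/1000000000000000000000000 ≈ 97.71%


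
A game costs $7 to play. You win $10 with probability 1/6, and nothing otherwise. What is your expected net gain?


E[gain] = (10-7)×1/6 + (-7)×5/6
= 1/2 - 35/6 = -16/3

Expected net gain = $-16/3 ≈ $-5.33


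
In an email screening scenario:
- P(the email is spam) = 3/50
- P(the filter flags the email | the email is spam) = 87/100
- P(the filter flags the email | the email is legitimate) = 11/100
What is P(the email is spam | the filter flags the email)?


Using Bayes' theorem:
P(A|B) = P(B|A)·P(A) / P(B)

P(the filter flags the email) = 87/100 × 3/50 + 11/100 × 47/50
= 261/5000 + 517/5000 = 389/2500

P(the email is spam|the filter flags the email) = (261/5000) / (389/2500) = 261/778

P(the email is spam|the filter flags the email) = 261/778 ≈ 33.55%


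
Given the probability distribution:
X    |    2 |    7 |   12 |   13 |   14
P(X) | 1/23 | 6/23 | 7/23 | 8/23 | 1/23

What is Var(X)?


E[X] = 246/23
E[X²] = 2854/23
Var(X) = E[X²] - (E[X])² = 2854/23 - 60516/529 = 5126/529

Var(X) = 5126/529 ≈ 9.6900


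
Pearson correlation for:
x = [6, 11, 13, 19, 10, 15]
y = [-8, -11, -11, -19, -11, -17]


n=6, Σx=74, Σy=-77, Σxy=-1038, Σx²=1012, Σy²=1077
r = (6×(-1038) - 74×(-77))/√((6×1012 - 74²)(6×1077 - (-77)²))
= -530/√(596×533) = -530/√317668 ≈ -530/563.6204 ≈ -0.9403

r ≈ -0.9403


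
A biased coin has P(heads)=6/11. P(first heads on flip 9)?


Geometric: P(X=9) = (1-p)^(k-1)×p = (5/11)^8×6/11 = 2343750/2357947691

P(X=9) = 2343750/2357947691 ≈ 0.10%


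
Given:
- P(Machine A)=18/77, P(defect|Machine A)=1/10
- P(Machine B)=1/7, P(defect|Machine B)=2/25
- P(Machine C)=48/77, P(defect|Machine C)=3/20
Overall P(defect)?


P(B) = Σ P(B|Aᵢ)×P(Aᵢ)
  1/10×18/77 = 9/385
  2/25×1/7 = 2/175
  3/20×48/77 = 36/385
Sum = 247/1925

P(defect) = 247/1925 ≈ 12.83%


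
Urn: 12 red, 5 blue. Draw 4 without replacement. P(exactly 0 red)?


Hypergeometric: C(12,0)×C(5,4)/C(17,4)
= 1×5/2380 = 1/476

P(X=0) = 1/476 ≈ 0.21%


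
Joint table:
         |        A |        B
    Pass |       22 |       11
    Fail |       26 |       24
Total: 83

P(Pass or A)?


P(Pass∨A) = P(Pass) + P(A) - P(Pass∧A)
= (33 + 48 - 22)/83 = 59/83

P = 59/83 ≈ 71.08%


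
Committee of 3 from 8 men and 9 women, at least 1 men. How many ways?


Count by #men:
  1M,2W: C(8,1)×C(9,2)=288
  2M,1W: C(8,2)×C(9,1)=252
  3M,0W: C(8,3)×C(9,0)=56
Total = 596

596


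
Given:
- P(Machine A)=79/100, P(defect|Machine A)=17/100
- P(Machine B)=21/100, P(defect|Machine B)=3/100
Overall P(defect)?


P(B) = Σ P(B|Aᵢ)×P(Aᵢ)
  17/100×79/100 = 1343/10000
  3/100×21/100 = 63/10000
Sum = 703/5000

P(defect) = 703/5000 ≈ 14.06%


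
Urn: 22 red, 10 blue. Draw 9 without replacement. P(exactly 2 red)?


Hypergeometric: C(22,2)×C(10,7)/C(32,9)
= 231×120/28048800 = 231/233740

P(X=2) = 231/233740 ≈ 0.10%


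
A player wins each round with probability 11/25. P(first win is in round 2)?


Geometric: P(X=2) = (1-p)^(k-1)×p = (14/25)^1×11/25 = 154/625

P(X=2) = 154/625 ≈ 24.64%


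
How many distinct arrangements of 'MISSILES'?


Letters: 8, freq: {'M': 1, 'I': 2, 'S': 3, 'L': 1, 'E': 1}
8!/(1!×2!×3!×1!×1!) = 40320/12 = 3360

3360


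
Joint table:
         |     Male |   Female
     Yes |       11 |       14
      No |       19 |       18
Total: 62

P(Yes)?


P(Yes) = (11+14)/62 = 25/62

P(Yes) = 25/62 ≈ 40.32%


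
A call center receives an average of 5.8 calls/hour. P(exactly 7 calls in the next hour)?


Poisson(λ=5.8): P(X=7) = e^(-λ)×λ^k/k!
= e^(-5.8) × 5.8^7 / 7!
≈ 0.003027554745 × 220798.416755 / 5040 ≈ 0.132635

P(X=7) ≈ 0.132635 ≈ 13.26%


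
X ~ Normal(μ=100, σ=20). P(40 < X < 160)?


z₁=(40-100)/20=-3.0, z₂=(160-100)/20=3.0
P = Φ(3.0) - Φ(-3.0) = 0.998650 - 0.001350 = 0.997300 ≈ 0.9973

P(40 < X < 160) ≈ 0.9973


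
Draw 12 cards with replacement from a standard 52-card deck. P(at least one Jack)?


P(not a Jack) = 48/52 = 12/13
P(none in 12 draws) = (12/13)^12 = 8916100448256/23298085122481
P(≥1 Jack) = 1 - 8916100448256/23298085122481 = 14381984674225/23298085122481

P = 14381984674225/23298085122481 ≈ 61.73%


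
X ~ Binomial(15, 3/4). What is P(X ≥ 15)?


P(X ≥ 15) = Σ P(X=i) for i=15..15
P(X=15) = 14348907/1073741824
Sum = 14348907/1073741824

P(X ≥ 15) = 14348907/1073741824 ≈ 1.34%


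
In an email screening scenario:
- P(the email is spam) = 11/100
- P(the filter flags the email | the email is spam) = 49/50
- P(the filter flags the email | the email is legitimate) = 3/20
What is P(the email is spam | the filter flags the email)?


Using Bayes' theorem:
P(A|B) = P(B|A)·P(A) / P(B)

P(the filter flags the email) = 49/50 × 11/100 + 3/20 × 89/100
= 539/5000 + 267/2000 = 2413/10000

P(the email is spam|the filter flags the email) = (539/5000) / (2413/10000) = 1078/2413

P(the email is spam|the filter flags the email) = 1078/2413 ≈ 44.67%


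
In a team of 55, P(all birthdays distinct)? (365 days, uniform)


P(all different) = Π(365-i)/365 for i=0..54
= (365/365)×(364/365)×...×(311/365)
= 0.013738

P ≈ 0.0137 ≈ 1.37%


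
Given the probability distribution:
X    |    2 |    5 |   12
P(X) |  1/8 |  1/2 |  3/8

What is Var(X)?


E[X] = 29/4
E[X²] = 67
Var(X) = E[X²] - (E[X])² = 67 - 841/16 = 231/16

Var(X) = 231/16 ≈ 14.4375


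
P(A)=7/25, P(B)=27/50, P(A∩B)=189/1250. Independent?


P(A)×P(B) = 189/1250
P(A∩B) = 189/1250
Equal ✓ → Independent

Yes, independent


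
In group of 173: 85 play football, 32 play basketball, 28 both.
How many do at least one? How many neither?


|A∪B| = 85+32-28 = 89
Neither = 173-89 = 84

At least one: 89; Neither: 84


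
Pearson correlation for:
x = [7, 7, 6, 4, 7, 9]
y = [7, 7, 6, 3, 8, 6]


n=6, Σx=40, Σy=37, Σxy=256, Σx²=280, Σy²=243
r = (6×256 - 40×37)/√((6×280 - 40²)(6×243 - 37²))
= 56/√(80×89) = 56/√7120 ≈ 56/84.3801 ≈ 0.6637

r ≈ 0.6637


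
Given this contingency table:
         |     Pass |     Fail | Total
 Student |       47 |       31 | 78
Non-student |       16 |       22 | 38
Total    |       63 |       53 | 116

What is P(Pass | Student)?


P(Pass | Student) = 47/(47+31) = 47/78

P(Pass|Student) = 47/78 ≈ 60.26%


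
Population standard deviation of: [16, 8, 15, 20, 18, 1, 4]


Mean = 82/7
  (16-82/7)²=900/49
  (8-82/7)²=676/49
  (15-82/7)²=529/49
  (20-82/7)²=3364/49
  (18-82/7)²=1936/49
  (1-82/7)²=5625/49
  (4-82/7)²=2916/49
Σ(x-μ)² = 2278/7
σ² = (2278/7)/7 = 2278/49

σ = √(2278/49) ≈ 6.8183


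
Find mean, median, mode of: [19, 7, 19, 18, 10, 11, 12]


Sorted: [7, 10, 11, 12, 18, 19, 19]
Mean = 96/7
Median = 12
Freq: {19: 2, 7: 1, 18: 1, 10: 1, 11: 1, 12: 1}
Mode: [19]

Mean=96/7, Median=12, Mode=19


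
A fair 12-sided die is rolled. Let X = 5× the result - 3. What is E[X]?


E[die] = (1+12)/2 = 13/2
E[X] = 5×13/2 - 3 = 59/2

E[X] = 59/2


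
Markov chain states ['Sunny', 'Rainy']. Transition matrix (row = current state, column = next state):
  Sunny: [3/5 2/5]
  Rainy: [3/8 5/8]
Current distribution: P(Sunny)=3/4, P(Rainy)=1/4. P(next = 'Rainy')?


P(next=Rainy) = Σᵢ P(now=i)×P(i→Rainy)
= 3/4×2/5 + 1/4×5/8
= 3/10 + 5/32 = 73/160

P = 73/160 ≈ 0.4562


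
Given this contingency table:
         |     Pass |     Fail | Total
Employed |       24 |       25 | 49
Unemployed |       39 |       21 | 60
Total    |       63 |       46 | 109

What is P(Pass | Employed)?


P(Pass | Employed) = 24/(24+25) = 24/49

P(Pass|Employed) = 24/49 ≈ 48.98%


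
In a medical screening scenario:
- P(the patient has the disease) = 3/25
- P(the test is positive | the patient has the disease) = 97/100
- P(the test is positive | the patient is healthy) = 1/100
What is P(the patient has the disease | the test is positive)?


Using Bayes' theorem:
P(A|B) = P(B|A)·P(A) / P(B)

P(the test is positive) = 97/100 × 3/25 + 1/100 × 22/25
= 291/2500 + 11/1250 = 313/2500

P(the patient has the disease|the test is positive) = (291/2500) / (313/2500) = 291/313

P(the patient has the disease|the test is positive) = 291/313 ≈ 92.97%


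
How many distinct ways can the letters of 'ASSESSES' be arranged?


Letters: 8, freq: {'A': 1, 'S': 5, 'E': 2}
8!/(1!×5!×2!) = 40320/240 = 168

168


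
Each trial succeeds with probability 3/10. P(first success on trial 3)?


Geometric: P(X=3) = (1-p)^(k-1)×p = (7/10)^2×3/10 = 147/1000

P(X=3) = 147/1000 ≈ 14.70%


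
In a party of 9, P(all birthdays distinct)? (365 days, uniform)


P(all different) = Π(365-i)/365 for i=0..8
= (365/365)×(364/365)×...×(357/365)
= 0.905376

P ≈ 0.9054 ≈ 90.54%


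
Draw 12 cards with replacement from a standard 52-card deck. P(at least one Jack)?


P(not a Jack) = 48/52 = 12/13
P(none in 12 draws) = (12/13)^12 = 8916100448256/23298085122481
P(≥1 Jack) = 1 - 8916100448256/23298085122481 = 14381984674225/23298085122481

P = 14381984674225/23298085122481 ≈ 61.73%


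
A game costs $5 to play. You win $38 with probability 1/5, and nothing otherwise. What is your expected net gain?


E[gain] = (38-5)×1/5 + (-5)×4/5
= 33/5 - 4 = 13/5

Expected net gain = $13/5 ≈ $2.60


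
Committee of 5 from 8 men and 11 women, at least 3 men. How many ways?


Count by #men:
  3M,2W: C(8,3)×C(11,2)=3080
  4M,1W: C(8,4)×C(11,1)=770
  5M,0W: C(8,5)×C(11,0)=56
Total = 3906

3906


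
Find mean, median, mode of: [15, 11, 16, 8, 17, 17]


Sorted: [8, 11, 15, 16, 17, 17]
Mean = 84/6 = 14
Median = 31/2
Freq: {15: 1, 11: 1, 16: 1, 8: 1, 17: 2}
Mode: [17]

Mean=14, Median=31/2, Mode=17


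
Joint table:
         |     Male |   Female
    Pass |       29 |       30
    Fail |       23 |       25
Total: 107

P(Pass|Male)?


P(Pass|Male) = 29/(29+23) = 29/52

P = 29/52 ≈ 55.77%


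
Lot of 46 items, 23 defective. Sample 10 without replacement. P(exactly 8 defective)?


Hypergeometric: C(23,8)×C(23,2)/C(46,10)
= 490314×253/4076350421 = 25806/848003

P(X=8) = 25806/848003 ≈ 3.04%


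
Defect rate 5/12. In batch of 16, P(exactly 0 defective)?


Binomial: P(X=0) = C(16,0)×p^0×(1-p)^16
= 1 × 1 × 33232930569601/184884258895036416 = 33232930569601/184884258895036416

P(X=0) = 33232930569601/184884258895036416 ≈ 0.02%


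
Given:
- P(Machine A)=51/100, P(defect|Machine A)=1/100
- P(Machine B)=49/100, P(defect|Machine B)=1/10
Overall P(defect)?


P(B) = Σ P(B|Aᵢ)×P(Aᵢ)
  1/100×51/100 = 51/10000
  1/10×49/100 = 49/1000
Sum = 541/10000

P(defect) = 541/10000 ≈ 5.41%


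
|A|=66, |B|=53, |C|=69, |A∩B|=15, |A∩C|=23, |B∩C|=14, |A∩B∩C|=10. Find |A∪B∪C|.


|A∪B∪C| = 66+53+69-15-23-14+10 = 146

|A∪B∪C| = 146


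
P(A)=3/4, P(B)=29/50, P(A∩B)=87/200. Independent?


P(A)×P(B) = 87/200
P(A∩B) = 87/200
Equal ✓ → Independent

Yes, independent


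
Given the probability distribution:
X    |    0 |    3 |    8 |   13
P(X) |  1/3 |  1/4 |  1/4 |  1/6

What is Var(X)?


E[X] = 59/12
E[X²] = 557/12
Var(X) = E[X²] - (E[X])² = 557/12 - 3481/144 = 3203/144

Var(X) = 3203/144 ≈ 22.2431


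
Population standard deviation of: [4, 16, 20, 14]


Mean = 54/4 = 27/2
  (4-27/2)²=361/4
  (16-27/2)²=25/4
  (20-27/2)²=169/4
  (14-27/2)²=1/4
Σ(x-μ)² = 139
σ² = 139/4

σ = √(139/4) ≈ 5.8949


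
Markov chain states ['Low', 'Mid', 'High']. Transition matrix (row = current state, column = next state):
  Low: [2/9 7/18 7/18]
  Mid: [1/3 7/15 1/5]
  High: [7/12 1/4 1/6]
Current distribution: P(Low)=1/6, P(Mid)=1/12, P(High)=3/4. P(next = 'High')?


P(next=High) = Σᵢ P(now=i)×P(i→High)
= 1/6×7/18 + 1/12×1/5 + 3/4×1/6
= 7/108 + 1/60 + 1/8 = 223/1080

P = 223/1080 ≈ 0.2065


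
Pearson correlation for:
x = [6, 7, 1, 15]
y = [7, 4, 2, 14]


n=4, Σx=29, Σy=27, Σxy=282, Σx²=311, Σy²=265
r = (4×282 - 29×27)/√((4×311 - 29²)(4×265 - 27²))
= 345/√(403×331) = 345/√133393 ≈ 345/365.2301 ≈ 0.9446

r ≈ 0.9446


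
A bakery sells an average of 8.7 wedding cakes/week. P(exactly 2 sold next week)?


Poisson(λ=8.7): P(X=2) = e^(-λ)×λ^k/k!
= e^(-8.7) × 8.7^2 / 2!
≈ 0.000166585811 × 75.69 / 2 ≈ 0.006304

P(X=2) ≈ 0.006304 ≈ 0.63%


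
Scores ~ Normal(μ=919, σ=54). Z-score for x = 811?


z = (x - μ)/σ = (811 - 919)/54 = -2.0

z = -2.0


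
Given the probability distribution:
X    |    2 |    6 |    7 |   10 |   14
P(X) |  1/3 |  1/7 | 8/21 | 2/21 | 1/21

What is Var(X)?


E[X] = 122/21
E[X²] = 44
Var(X) = E[X²] - (E[X])² = 44 - 14884/441 = 4520/441

Var(X) = 4520/441 ≈ 10.2494


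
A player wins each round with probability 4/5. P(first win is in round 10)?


Geometric: P(X=10) = (1-p)^(k-1)×p = (1/5)^9×4/5 = 4/9765625

P(X=10) = 4/9765625 ≈ 0.00%


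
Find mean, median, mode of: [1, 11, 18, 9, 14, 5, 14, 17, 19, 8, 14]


Sorted: [1, 5, 8, 9, 11, 14, 14, 14, 17, 18, 19]
Mean = 130/11
Median = 14
Freq: {1: 1, 11: 1, 18: 1, 9: 1, 14: 3, 5: 1, 17: 1, 19: 1, 8: 1}
Mode: [14]

Mean=130/11, Median=14, Mode=14


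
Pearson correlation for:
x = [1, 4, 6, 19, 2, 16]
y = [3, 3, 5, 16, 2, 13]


n=6, Σx=48, Σy=42, Σxy=561, Σx²=674, Σy²=472
r = (6×561 - 48×42)/√((6×674 - 48²)(6×472 - 42²))
= 1350/√(1740×1068) = 1350/√1858320 ≈ 1350/1363.2021 ≈ 0.9903

r ≈ 0.9903


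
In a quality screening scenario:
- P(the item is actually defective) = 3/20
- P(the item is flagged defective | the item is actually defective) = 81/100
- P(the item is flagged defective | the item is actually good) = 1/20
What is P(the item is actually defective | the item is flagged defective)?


Using Bayes' theorem:
P(A|B) = P(B|A)·P(A) / P(B)

P(the item is flagged defective) = 81/100 × 3/20 + 1/20 × 17/20
= 243/2000 + 17/400 = 41/250

P(the item is actually defective|the item is flagged defective) = (243/2000) / (41/250) = 243/328

P(the item is actually defective|the item is flagged defective) = 243/328 ≈ 74.09%


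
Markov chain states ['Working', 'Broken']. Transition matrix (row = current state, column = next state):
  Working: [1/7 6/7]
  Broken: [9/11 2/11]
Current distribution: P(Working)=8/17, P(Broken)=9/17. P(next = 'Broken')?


P(next=Broken) = Σᵢ P(now=i)×P(i→Broken)
= 8/17×6/7 + 9/17×2/11
= 48/119 + 18/187 = 654/1309

P = 654/1309 ≈ 0.4996


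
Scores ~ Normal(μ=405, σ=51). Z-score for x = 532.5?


z = (x - μ)/σ = (532.5 - 405)/51 = 2.5

z = 2.5


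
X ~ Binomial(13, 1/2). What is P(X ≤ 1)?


P(X ≤ 1) = Σ P(X=i) for i=0..1
P(X=0) = 1/8192
P(X=1) = 13/8192
Sum = 7/4096

P(X ≤ 1) = 7/4096 ≈ 0.17%


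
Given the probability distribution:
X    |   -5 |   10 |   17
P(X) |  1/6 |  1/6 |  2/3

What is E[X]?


E[X] = Σ x·P(X=x)
= (-5)×(1/6) + (10)×(1/6) + (17)×(2/3)
= 73/6

E[X] = 73/6


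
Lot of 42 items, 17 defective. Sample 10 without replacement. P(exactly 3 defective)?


Hypergeometric: C(17,3)×C(25,7)/C(42,10)
= 680×480700/1471442973 = 92000/414141

P(X=3) = 92000/414141 ≈ 22.21%


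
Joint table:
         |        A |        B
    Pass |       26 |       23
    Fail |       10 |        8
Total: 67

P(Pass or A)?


P(Pass∨A) = P(Pass) + P(A) - P(Pass∧A)
= (49 + 36 - 26)/67 = 59/67

P = 59/67 ≈ 88.06%


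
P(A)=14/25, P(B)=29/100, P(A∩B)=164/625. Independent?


P(A)×P(B) = 203/1250
P(A∩B) = 164/625
Not equal → NOT independent

No, not independent


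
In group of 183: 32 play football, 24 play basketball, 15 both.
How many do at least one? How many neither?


|A∪B| = 32+24-15 = 41
Neither = 183-41 = 142

At least one: 41; Neither: 142


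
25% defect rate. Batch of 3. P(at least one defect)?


P(all good) = (3/4)^3 = 27/64
P(≥1 defect) = 37/64

P = 37/64 ≈ 57.81%


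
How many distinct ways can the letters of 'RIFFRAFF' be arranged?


Letters: 8, freq: {'R': 2, 'I': 1, 'F': 4, 'A': 1}
8!/(2!×1!×4!×1!) = 40320/48 = 840

840


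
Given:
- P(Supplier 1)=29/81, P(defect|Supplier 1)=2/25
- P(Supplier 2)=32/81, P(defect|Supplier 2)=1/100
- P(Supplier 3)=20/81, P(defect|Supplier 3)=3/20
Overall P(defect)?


P(B) = Σ P(B|Aᵢ)×P(Aᵢ)
  2/25×29/81 = 58/2025
  1/100×32/81 = 8/2025
  3/20×20/81 = 1/27
Sum = 47/675

P(defect) = 47/675 ≈ 6.96%


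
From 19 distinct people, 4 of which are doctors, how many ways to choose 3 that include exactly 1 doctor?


Choose 1 of the 4 doctors and 2 of the other 15 people:
C(4,1)×C(15,2) = 4×105 = 420

420


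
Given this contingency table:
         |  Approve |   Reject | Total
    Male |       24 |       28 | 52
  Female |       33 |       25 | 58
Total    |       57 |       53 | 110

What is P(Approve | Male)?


P(Approve | Male) = 24/(24+28) = 24/52 = 6/13

P(Approve|Male) = 6/13 ≈ 46.15%


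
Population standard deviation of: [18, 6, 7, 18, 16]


Mean = 65/5 = 13
  (18-13)²=25
  (6-13)²=49
  (7-13)²=36
  (18-13)²=25
  (16-13)²=9
Σ(x-μ)² = 144
σ² = 144/5

σ = √(144/5) ≈ 5.3666


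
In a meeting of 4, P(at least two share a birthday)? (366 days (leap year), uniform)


P(all different) = Π(366-i)/366 for i=0..3
= 0.983689
P(match) = 1 - 0.983689 = 0.016311

P ≈ 0.0163 ≈ 1.63%


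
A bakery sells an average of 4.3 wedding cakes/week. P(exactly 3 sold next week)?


Poisson(λ=4.3): P(X=3) = e^(-λ)×λ^k/k!
= e^(-4.3) × 4.3^3 / 3!
≈ 0.01356855901 × 79.507 / 6 ≈ 0.179799

P(X=3) ≈ 0.179799 ≈ 17.98%


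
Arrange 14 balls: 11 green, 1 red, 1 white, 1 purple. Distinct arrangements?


14!/(11!×1!×1!×1!) = 2184

2184


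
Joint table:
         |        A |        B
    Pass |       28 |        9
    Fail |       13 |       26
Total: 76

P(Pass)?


P(Pass) = (28+9)/76 = 37/76

P(Pass) = 37/76 ≈ 48.68%


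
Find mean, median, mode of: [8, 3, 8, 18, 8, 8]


Sorted: [3, 8, 8, 8, 8, 18]
Mean = 53/6
Median = 8
Freq: {8: 4, 3: 1, 18: 1}
Mode: [8]

Mean=53/6, Median=8, Mode=8


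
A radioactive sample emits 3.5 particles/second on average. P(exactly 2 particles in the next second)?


Poisson(λ=3.5): P(X=2) = e^(-λ)×λ^k/k!
= e^(-3.5) × 3.5^2 / 2!
≈ 0.03019738342 × 12.25 / 2 ≈ 0.184959

P(X=2) ≈ 0.184959 ≈ 18.50%


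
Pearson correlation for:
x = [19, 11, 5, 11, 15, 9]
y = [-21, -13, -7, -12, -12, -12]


n=6, Σx=70, Σy=-77, Σxy=-997, Σx²=934, Σy²=1091
r = (6×(-997) - 70×(-77))/√((6×934 - 70²)(6×1091 - (-77)²))
= -592/√(704×617) = -592/√434368 ≈ -592/659.0660 ≈ -0.8982

r ≈ -0.8982


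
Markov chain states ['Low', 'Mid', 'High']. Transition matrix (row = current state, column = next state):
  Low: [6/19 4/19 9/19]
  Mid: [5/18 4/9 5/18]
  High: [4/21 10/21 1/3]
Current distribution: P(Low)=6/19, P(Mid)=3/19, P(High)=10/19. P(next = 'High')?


P(next=High) = Σᵢ P(now=i)×P(i→High)
= 6/19×9/19 + 3/19×5/18 + 10/19×1/3
= 54/361 + 5/114 + 10/57 = 799/2166

P = 799/2166 ≈ 0.3689


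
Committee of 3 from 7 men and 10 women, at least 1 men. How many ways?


Count by #men:
  1M,2W: C(7,1)×C(10,2)=315
  2M,1W: C(7,2)×C(10,1)=210
  3M,0W: C(7,3)×C(10,0)=35
Total = 560

560


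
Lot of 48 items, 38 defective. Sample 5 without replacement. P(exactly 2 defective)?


Hypergeometric: C(38,2)×C(10,3)/C(48,5)
= 703×120/1712304 = 3515/71346

P(X=2) = 3515/71346 ≈ 4.93%


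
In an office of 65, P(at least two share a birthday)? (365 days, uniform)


P(all different) = Π(365-i)/365 for i=0..64
= 0.002317
P(match) = 1 - 0.002317 = 0.997683

P ≈ 0.9977 ≈ 99.77%


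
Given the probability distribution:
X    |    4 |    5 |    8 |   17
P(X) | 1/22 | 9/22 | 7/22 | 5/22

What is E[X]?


E[X] = Σ x·P(X=x)
= (4)×(1/22) + (5)×(9/22) + (8)×(7/22) + (17)×(5/22)
= 95/11

E[X] = 95/11


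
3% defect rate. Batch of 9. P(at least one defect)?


P(all good) = (97/100)^9 = 760231058654565217/1000000000000000000
P(≥1 defect) = 239768941345434783/1000000000000000000

P = 239768941345434783/1000000000000000000 ≈ 23.98%


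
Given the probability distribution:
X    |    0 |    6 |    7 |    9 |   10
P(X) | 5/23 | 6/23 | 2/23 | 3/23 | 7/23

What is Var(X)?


E[X] = 147/23
E[X²] = 1257/23
Var(X) = E[X²] - (E[X])² = 1257/23 - 21609/529 = 7302/529

Var(X) = 7302/529 ≈ 13.8034


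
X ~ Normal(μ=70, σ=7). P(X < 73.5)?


z = (73.5-70)/7 = 0.5
P(Z < 0.5) = 0.6915

P(X < 73.5) ≈ 0.6915


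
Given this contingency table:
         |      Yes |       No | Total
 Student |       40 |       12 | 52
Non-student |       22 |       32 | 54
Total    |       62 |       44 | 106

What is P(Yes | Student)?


P(Yes | Student) = 40/(40+12) = 40/52 = 10/13

P(Yes|Student) = 10/13 ≈ 76.92%


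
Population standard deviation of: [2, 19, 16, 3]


Mean = 40/4 = 10
  (2-10)²=64
  (19-10)²=81
  (16-10)²=36
  (3-10)²=49
Σ(x-μ)² = 230
σ² = 230/4 = 115/2

σ = √(115/2) ≈ 7.5829


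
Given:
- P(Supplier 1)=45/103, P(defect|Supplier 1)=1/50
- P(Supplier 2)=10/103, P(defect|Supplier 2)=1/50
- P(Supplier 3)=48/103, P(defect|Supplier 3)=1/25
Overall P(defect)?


P(B) = Σ P(B|Aᵢ)×P(Aᵢ)
  1/50×45/103 = 9/1030
  1/50×10/103 = 1/515
  1/25×48/103 = 48/2575
Sum = 151/5150

P(defect) = 151/5150 ≈ 2.93%


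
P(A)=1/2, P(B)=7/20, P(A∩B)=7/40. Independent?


P(A)×P(B) = 7/40
P(A∩B) = 7/40
Equal ✓ → Independent

Yes, independent


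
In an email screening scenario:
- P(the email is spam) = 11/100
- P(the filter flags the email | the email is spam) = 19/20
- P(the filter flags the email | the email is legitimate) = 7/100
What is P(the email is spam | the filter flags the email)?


Using Bayes' theorem:
P(A|B) = P(B|A)·P(A) / P(B)

P(the filter flags the email) = 19/20 × 11/100 + 7/100 × 89/100
= 209/2000 + 623/10000 = 417/2500

P(the email is spam|the filter flags the email) = (209/2000) / (417/2500) = 1045/1668

P(the email is spam|the filter flags the email) = 1045/1668 ≈ 62.65%


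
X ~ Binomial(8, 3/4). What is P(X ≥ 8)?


P(X ≥ 8) = Σ P(X=i) for i=8..8
P(X=8) = 6561/65536
Sum = 6561/65536

P(X ≥ 8) = 6561/65536 ≈ 10.01%


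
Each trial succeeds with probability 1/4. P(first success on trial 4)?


Geometric: P(X=4) = (1-p)^(k-1)×p = (3/4)^3×1/4 = 27/256

P(X=4) = 27/256 ≈ 10.55%


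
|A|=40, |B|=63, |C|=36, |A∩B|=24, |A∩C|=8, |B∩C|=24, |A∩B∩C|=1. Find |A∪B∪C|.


|A∪B∪C| = 40+63+36-24-8-24+1 = 84

|A∪B∪C| = 84


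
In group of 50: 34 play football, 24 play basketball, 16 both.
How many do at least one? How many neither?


|A∪B| = 34+24-16 = 42
Neither = 50-42 = 8

At least one: 42; Neither: 8


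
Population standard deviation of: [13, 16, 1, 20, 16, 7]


Mean = 73/6
  (13-73/6)²=25/36
  (16-73/6)²=529/36
  (1-73/6)²=4489/36
  (20-73/6)²=2209/36
  (16-73/6)²=529/36
  (7-73/6)²=961/36
Σ(x-μ)² = 1457/6
σ² = (1457/6)/6 = 1457/36

σ = √(1457/36) ≈ 6.3618


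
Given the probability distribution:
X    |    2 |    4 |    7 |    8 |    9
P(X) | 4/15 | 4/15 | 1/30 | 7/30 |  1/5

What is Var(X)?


E[X] = 11/2
E[X²] = 381/10
Var(X) = E[X²] - (E[X])² = 381/10 - 121/4 = 157/20

Var(X) = 157/20 ≈ 7.8500


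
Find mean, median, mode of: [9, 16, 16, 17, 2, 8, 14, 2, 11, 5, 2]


Sorted: [2, 2, 2, 5, 8, 9, 11, 14, 16, 16, 17]
Mean = 102/11
Median = 9
Freq: {9: 1, 16: 2, 17: 1, 2: 3, 8: 1, 14: 1, 11: 1, 5: 1}
Mode: [2]

Mean=102/11, Median=9, Mode=2


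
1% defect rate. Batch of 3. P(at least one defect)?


P(all good) = (99/100)^3 = 970299/1000000
P(≥1 defect) = 29701/1000000

P = 29701/1000000 ≈ 2.97%


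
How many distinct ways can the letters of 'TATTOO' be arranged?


Letters: 6, freq: {'T': 3, 'A': 1, 'O': 2}
6!/(3!×1!×2!) = 720/12 = 60

60


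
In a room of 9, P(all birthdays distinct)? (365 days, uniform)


P(all different) = Π(365-i)/365 for i=0..8
= (365/365)×(364/365)×...×(357/365)
= 0.905376

P ≈ 0.9054 ≈ 90.54%


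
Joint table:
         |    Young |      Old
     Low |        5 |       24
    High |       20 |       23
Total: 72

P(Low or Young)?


P(Low∨Young) = P(Low) + P(Young) - P(Low∧Young)
= (29 + 25 - 5)/72 = 49/72

P = 49/72 ≈ 68.06%


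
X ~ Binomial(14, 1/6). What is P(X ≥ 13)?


P(X ≥ 13) = Σ P(X=i) for i=13..14
P(X=13) = 35/39182082048
P(X=14) = 1/78364164096
Sum = 71/78364164096

P(X ≥ 13) = 71/78364164096 ≈ 0.00%


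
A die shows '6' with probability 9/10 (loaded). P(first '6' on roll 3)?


Geometric: P(X=3) = (1-p)^(k-1)×p = (1/10)^2×9/10 = 9/1000

P(X=3) = 9/1000 ≈ 0.90%


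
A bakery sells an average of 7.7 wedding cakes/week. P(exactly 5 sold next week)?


Poisson(λ=7.7): P(X=5) = e^(-λ)×λ^k/k!
= e^(-7.7) × 7.7^5 / 5!
≈ 0.0004528271829 × 27067.84157 / 120 ≈ 0.102142

P(X=5) ≈ 0.102142 ≈ 10.21%


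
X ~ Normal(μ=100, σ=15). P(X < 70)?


z = (70-100)/15 = -2.0
P(Z < -2.0) = 0.0228

P(X < 70) ≈ 0.0228


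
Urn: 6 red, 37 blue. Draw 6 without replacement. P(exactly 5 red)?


Hypergeometric: C(6,5)×C(37,1)/C(43,6)
= 6×37/6096454 = 111/3048227

P(X=5) = 111/3048227 ≈ 0.00%


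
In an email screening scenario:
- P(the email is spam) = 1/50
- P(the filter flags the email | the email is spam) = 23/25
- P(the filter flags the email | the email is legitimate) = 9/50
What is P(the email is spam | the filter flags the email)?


Using Bayes' theorem:
P(A|B) = P(B|A)·P(A) / P(B)

P(the filter flags the email) = 23/25 × 1/50 + 9/50 × 49/50
= 23/1250 + 441/2500 = 487/2500

P(the email is spam|the filter flags the email) = (23/1250) / (487/2500) = 46/487

P(the email is spam|the filter flags the email) = 46/487 ≈ 9.45%


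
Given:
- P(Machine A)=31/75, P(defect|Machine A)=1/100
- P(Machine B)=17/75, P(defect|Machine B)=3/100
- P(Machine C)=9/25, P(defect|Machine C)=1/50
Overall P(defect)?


P(B) = Σ P(B|Aᵢ)×P(Aᵢ)
  1/100×31/75 = 31/7500
  3/100×17/75 = 17/2500
  1/50×9/25 = 9/1250
Sum = 34/1875

P(defect) = 34/1875 ≈ 1.81%


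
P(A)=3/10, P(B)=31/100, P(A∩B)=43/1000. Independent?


P(A)×P(B) = 93/1000
P(A∩B) = 43/1000
Not equal → NOT independent

No, not independent


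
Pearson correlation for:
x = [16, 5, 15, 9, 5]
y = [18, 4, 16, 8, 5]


n=5, Σx=50, Σy=51, Σxy=645, Σx²=612, Σy²=685
r = (5×645 - 50×51)/√((5×612 - 50²)(5×685 - 51²))
= 675/√(560×824) = 675/√461440 ≈ 675/679.2938 ≈ 0.9937

r ≈ 0.9937


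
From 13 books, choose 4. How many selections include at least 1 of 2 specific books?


Complement: C(13,4) - C(11,4) = 715 - 330 = 385

385


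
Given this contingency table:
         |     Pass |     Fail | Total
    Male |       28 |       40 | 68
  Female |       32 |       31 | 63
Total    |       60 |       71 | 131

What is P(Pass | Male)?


P(Pass | Male) = 28/(28+40) = 28/68 = 7/17

P(Pass|Male) = 7/17 ≈ 41.18%


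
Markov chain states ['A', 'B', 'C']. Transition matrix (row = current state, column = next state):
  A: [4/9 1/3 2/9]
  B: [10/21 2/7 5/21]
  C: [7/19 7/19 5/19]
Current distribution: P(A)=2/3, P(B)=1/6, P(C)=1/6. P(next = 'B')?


P(next=B) = Σᵢ P(now=i)×P(i→B)
= 2/3×1/3 + 1/6×2/7 + 1/6×7/19
= 2/9 + 1/21 + 7/114 = 793/2394

P = 793/2394 ≈ 0.3312


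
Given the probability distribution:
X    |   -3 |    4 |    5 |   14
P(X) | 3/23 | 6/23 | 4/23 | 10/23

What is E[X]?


E[X] = Σ x·P(X=x)
= (-3)×(3/23) + (4)×(6/23) + (5)×(4/23) + (14)×(10/23)
= 175/23

E[X] = 175/23


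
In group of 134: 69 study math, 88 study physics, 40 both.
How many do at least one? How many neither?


|A∪B| = 69+88-40 = 117
Neither = 134-117 = 17

At least one: 117; Neither: 17


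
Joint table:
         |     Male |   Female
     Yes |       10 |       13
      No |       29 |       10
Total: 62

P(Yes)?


P(Yes) = (10+13)/62 = 23/62

P(Yes) = 23/62 ≈ 37.10%


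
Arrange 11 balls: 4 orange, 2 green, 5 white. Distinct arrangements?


11!/(4!×2!×5!) = 6930

6930


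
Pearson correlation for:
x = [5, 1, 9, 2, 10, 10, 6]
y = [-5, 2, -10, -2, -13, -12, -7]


n=7, Σx=43, Σy=-47, Σxy=-409, Σx²=347, Σy²=495
r = (7×(-409) - 43×(-47))/√((7×347 - 43²)(7×495 - (-47)²))
= -842/√(580×1256) = -842/√728480 ≈ -842/853.5104 ≈ -0.9865

r ≈ -0.9865


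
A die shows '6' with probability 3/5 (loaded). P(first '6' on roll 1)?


Geometric: P(X=1) = (1-p)^(k-1)×p = (2/5)^0×3/5 = 3/5

P(X=1) = 3/5 ≈ 60.00%


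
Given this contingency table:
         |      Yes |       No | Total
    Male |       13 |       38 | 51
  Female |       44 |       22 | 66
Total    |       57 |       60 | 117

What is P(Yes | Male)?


P(Yes | Male) = 13/(13+38) = 13/51

P(Yes|Male) = 13/51 ≈ 25.49%


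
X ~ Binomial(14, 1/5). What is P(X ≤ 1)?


P(X ≤ 1) = Σ P(X=i) for i=0..1
P(X=0) = 268435456/6103515625
P(X=1) = 939524096/6103515625
Sum = 1207959552/6103515625

P(X ≤ 1) = 1207959552/6103515625 ≈ 19.79%


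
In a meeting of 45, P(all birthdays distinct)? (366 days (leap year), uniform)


P(all different) = Π(366-i)/366 for i=0..44
= (366/366)×(365/366)×...×(322/366)
= 0.059503

P ≈ 0.0595 ≈ 5.95%


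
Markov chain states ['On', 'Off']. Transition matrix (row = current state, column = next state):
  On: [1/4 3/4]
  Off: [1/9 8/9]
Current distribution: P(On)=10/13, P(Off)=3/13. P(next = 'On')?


P(next=On) = Σᵢ P(now=i)×P(i→On)
= 10/13×1/4 + 3/13×1/9
= 5/26 + 1/39 = 17/78

P = 17/78 ≈ 0.2179


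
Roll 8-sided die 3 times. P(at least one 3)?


P(no 3)^3 = (7/8)^3 = 343/512
P(≥1) = 1 - 343/512 = 169/512

P = 169/512 ≈ 33.01%


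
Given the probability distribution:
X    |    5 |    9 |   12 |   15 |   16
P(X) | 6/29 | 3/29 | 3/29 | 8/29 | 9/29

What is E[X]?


E[X] = Σ x·P(X=x)
= (5)×(6/29) + (9)×(3/29) + (12)×(3/29) + (15)×(8/29) + (16)×(9/29)
= 357/29

E[X] = 357/29


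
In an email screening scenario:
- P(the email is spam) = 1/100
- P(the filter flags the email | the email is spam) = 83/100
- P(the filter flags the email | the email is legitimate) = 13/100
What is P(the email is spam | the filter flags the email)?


Using Bayes' theorem:
P(A|B) = P(B|A)·P(A) / P(B)

P(the filter flags the email) = 83/100 × 1/100 + 13/100 × 99/100
= 83/10000 + 1287/10000 = 137/1000

P(the email is spam|the filter flags the email) = (83/10000) / (137/1000) = 83/1370

P(the email is spam|the filter flags the email) = 83/1370 ≈ 6.06%


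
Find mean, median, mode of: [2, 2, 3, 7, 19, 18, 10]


Sorted: [2, 2, 3, 7, 10, 18, 19]
Mean = 61/7
Median = 7
Freq: {2: 2, 3: 1, 7: 1, 19: 1, 18: 1, 10: 1}
Mode: [2]

Mean=61/7, Median=7, Mode=2


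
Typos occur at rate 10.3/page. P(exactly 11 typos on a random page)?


Poisson(λ=10.3): P(X=11) = e^(-λ)×λ^k/k!
= e^(-10.3) × 10.3^11 / 11!
≈ 3.363309519e-05 × 138423387072 / 39916800 ≈ 0.116633

P(X=11) ≈ 0.116633 ≈ 11.66%


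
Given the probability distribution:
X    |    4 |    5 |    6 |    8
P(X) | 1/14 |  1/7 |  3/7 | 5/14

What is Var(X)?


E[X] = 45/7
E[X²] = 43
Var(X) = E[X²] - (E[X])² = 43 - 2025/49 = 82/49

Var(X) = 82/49 ≈ 1.6735


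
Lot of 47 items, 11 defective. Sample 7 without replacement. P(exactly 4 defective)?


Hypergeometric: C(11,4)×C(36,3)/C(47,7)
= 330×7140/62891499 = 71400/1905803

P(X=4) = 71400/1905803 ≈ 3.75%


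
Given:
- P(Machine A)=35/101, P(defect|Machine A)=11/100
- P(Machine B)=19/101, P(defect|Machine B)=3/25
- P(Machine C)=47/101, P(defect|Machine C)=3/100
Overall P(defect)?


P(B) = Σ P(B|Aᵢ)×P(Aᵢ)
  11/100×35/101 = 77/2020
  3/25×19/101 = 57/2525
  3/100×47/101 = 141/10100
Sum = 377/5050

P(defect) = 377/5050 ≈ 7.47%


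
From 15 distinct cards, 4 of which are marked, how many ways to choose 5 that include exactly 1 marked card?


Choose 1 of the 4 marked cards and 4 of the other 11 cards:
C(4,1)×C(11,4) = 4×330 = 1320

1320


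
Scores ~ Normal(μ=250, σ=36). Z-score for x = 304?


z = (x - μ)/σ = (304 - 250)/36 = 1.5

z = 1.5


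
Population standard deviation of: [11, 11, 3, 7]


Mean = 32/4 = 8
  (11-8)²=9
  (11-8)²=9
  (3-8)²=25
  (7-8)²=1
Σ(x-μ)² = 44
σ² = 44/4 = 11

σ = √(11) ≈ 3.3166


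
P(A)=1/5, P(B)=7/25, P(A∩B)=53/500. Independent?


P(A)×P(B) = 7/125
P(A∩B) = 53/500
Not equal → NOT independent

No, not independent


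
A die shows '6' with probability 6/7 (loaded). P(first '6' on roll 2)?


Geometric: P(X=2) = (1-p)^(k-1)×p = (1/7)^1×6/7 = 6/49

P(X=2) = 6/49 ≈ 12.24%


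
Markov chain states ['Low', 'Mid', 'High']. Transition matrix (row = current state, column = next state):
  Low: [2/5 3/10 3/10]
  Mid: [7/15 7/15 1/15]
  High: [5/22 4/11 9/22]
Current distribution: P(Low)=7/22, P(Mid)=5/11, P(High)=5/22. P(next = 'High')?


P(next=High) = Σᵢ P(now=i)×P(i→High)
= 7/22×3/10 + 5/11×1/15 + 5/22×9/22
= 21/220 + 1/33 + 45/484 = 397/1815

P = 397/1815 ≈ 0.2187


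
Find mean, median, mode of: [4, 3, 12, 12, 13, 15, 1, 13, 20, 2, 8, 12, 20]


Sorted: [1, 2, 3, 4, 8, 12, 12, 12, 13, 13, 15, 20, 20]
Mean = 135/13
Median = 12
Freq: {4: 1, 3: 1, 12: 3, 13: 2, 15: 1, 1: 1, 20: 2, 2: 1, 8: 1}
Mode: [12]

Mean=135/13, Median=12, Mode=12


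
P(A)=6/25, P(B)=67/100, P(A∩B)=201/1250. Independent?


P(A)×P(B) = 201/1250
P(A∩B) = 201/1250
Equal ✓ → Independent

Yes, independent


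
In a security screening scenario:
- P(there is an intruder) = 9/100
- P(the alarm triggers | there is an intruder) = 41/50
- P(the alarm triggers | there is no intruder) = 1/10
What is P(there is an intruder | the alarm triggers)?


Using Bayes' theorem:
P(A|B) = P(B|A)·P(A) / P(B)

P(the alarm triggers) = 41/50 × 9/100 + 1/10 × 91/100
= 369/5000 + 91/1000 = 103/625

P(there is an intruder|the alarm triggers) = (369/5000) / (103/625) = 369/824

P(there is an intruder|the alarm triggers) = 369/824 ≈ 44.78%


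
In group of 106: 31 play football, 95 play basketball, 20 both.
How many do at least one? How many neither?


|A∪B| = 31+95-20 = 106
Neither = 106-106 = 0

At least one: 106; Neither: 0


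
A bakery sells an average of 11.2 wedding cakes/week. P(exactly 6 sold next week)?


Poisson(λ=11.2): P(X=6) = e^(-λ)×λ^k/k!
= e^(-11.2) × 11.2^6 / 6!
≈ 1.367419607e-05 × 1973822.68518 / 720 ≈ 0.037487

P(X=6) ≈ 0.037487 ≈ 3.75%


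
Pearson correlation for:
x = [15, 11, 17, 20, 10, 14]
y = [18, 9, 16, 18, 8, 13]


n=6, Σx=87, Σy=82, Σxy=1263, Σx²=1331, Σy²=1218
r = (6×1263 - 87×82)/√((6×1331 - 87²)(6×1218 - 82²))
= 444/√(417×584) = 444/√243528 ≈ 444/493.4856 ≈ 0.8997

r ≈ 0.8997


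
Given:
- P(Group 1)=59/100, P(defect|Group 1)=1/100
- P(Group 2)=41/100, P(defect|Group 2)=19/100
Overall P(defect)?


P(B) = Σ P(B|Aᵢ)×P(Aᵢ)
  1/100×59/100 = 59/10000
  19/100×41/100 = 779/10000
Sum = 419/5000

P(defect) = 419/5000 ≈ 8.38%


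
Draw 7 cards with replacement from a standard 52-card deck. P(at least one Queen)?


P(not a Queen) = 48/52 = 12/13
P(none in 7 draws) = (12/13)^7 = 35831808/62748517
P(≥1 Queen) = 1 - 35831808/62748517 = 26916709/62748517

P = 26916709/62748517 ≈ 42.90%


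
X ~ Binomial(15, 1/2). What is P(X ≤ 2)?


P(X ≤ 2) = Σ P(X=i) for i=0..2
P(X=0) = 1/32768
P(X=1) = 15/32768
P(X=2) = 105/32768
Sum = 121/32768

P(X ≤ 2) = 121/32768 ≈ 0.37%


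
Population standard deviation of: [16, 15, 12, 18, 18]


Mean = 79/5
  (16-79/5)²=1/25
  (15-79/5)²=16/25
  (12-79/5)²=361/25
  (18-79/5)²=121/25
  (18-79/5)²=121/25
Σ(x-μ)² = 124/5
σ² = (124/5)/5 = 124/25

σ = √(124/25) ≈ 2.2271


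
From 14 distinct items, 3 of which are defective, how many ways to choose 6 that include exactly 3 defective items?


Choose 3 of the 3 defective items and 3 of the other 11 items:
C(3,3)×C(11,3) = 1×165 = 165

165


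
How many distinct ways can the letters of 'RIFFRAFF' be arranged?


Letters: 8, freq: {'R': 2, 'I': 1, 'F': 4, 'A': 1}
8!/(2!×1!×4!×1!) = 40320/48 = 840

840


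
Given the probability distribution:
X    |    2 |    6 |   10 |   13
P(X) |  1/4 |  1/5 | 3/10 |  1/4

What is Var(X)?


E[X] = 159/20
E[X²] = 1609/20
Var(X) = E[X²] - (E[X])² = 1609/20 - 25281/400 = 6899/400

Var(X) = 6899/400 ≈ 17.2475


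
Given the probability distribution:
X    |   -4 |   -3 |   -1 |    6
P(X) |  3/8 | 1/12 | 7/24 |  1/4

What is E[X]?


E[X] = Σ x·P(X=x)
= (-4)×(3/8) + (-3)×(1/12) + (-1)×(7/24) + (6)×(1/4)
= -13/24

E[X] = -13/24
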